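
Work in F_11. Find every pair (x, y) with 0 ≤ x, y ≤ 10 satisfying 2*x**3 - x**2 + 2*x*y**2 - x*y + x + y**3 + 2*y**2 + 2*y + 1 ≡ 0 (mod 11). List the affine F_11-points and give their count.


Affine F_11-points: {(0, 10), (2, 1), (5, 0), (6, 5), (8, 8), (8, 9), (9, 3), (10, 2), (10, 3), (10, 6)}; count = 10.

For each of the 121 pairs (x, y) ∈ F_11², evaluate f(x, y) mod 11. Record the zeros.
  x = 0: [0↦1, 1↦6, 2↦10, 3↦8, 4↦6, 5↦10, 6↦4, 7↦5, 8↦8, 9↦8, 10↦0]  zeros at y ∈ {10}
  x = 1: [0↦3, 1↦9, 2↦7, 3↦3, 4↦3, 5↦2, 6↦6, 7↦10, 8↦9, 9↦9, 10↦5]  zeros at y ∈ ∅
  x = 2: [0↦4, 1↦0, 2↦3, 3↦8, 4↦10, 5↦4, 6↦7, 7↦3, 8↦9, 9↦9, 10↦9]  zeros at y ∈ {1}
  x = 3: [0↦5, 1↦2, 2↦10, 3↦2, 4↦6, 5↦6, 6↦8, 7↦7, 8↦9, 9↦9, 10↦2]  zeros at y ∈ ∅
  x = 4: [0↦7, 1↦5, 2↦7, 3↦8, 4↦3, 5↦9, 6↦10, 7↦1, 8↦10, 9↦10, 10↦7]  zeros at y ∈ ∅
  x = 5: [0↦0, 1↦10, 2↦6, 3↦5, 4↦2, 5↦3, 6↦3, 7↦8, 8↦2, 9↦2, 10↦3]  zeros at y ∈ {0}
  x = 6: [0↦7, 1↦7, 2↦8, 3↦5, 4↦4, 5↦0, 6↦10, 7↦7, 8↦8, 9↦8, 10↦2]  zeros at y ∈ {5}
  x = 7: [0↦7, 1↦8, 2↦3, 3↦9, 4↦10, 5↦1, 6↦10, 7↦10, 8↦7, 9↦7, 10↦5]  zeros at y ∈ ∅
  x = 8: [0↦1, 1↦3, 2↦3, 3↦7, 4↦10, 5↦7, 6↦4, 7↦7, 8↦0, 9↦0, 10↦2]  zeros at y ∈ {8, 9}
  x = 9: [0↦1, 1↦4, 2↦9, 3↦0, 4↦5, 5↦8, 6↦4, 7↦10, 8↦10, 9↦10, 10↦5]  zeros at y ∈ {3}
  x = 10: [0↦8, 1↦1, 2↦0, 3↦0, 4↦7, 5↦5, 6↦0, 7↦9, 8↦5, 9↦5, 10↦4]  zeros at y ∈ {2, 3, 6}
Collecting zeros: affine points = {(0, 10), (2, 1), (5, 0), (6, 5), (8, 8), (8, 9), (9, 3), (10, 2), (10, 3), (10, 6)}.
Total count |C(F_11)_aff| = 10.


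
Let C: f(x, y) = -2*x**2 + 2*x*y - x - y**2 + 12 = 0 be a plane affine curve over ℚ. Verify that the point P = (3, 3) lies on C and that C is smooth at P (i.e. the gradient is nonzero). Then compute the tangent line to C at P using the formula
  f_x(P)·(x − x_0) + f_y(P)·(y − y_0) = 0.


Tangent line at P: 21 - 7*x = 0.

Step 1: f(3, 3) = 0, so P lies on C.
Step 2: partial derivatives
  f_x(x, y) = -4*x + 2*y - 1, f_y(x, y) = 2*x - 2*y.
  f_x(P) = -7, f_y(P) = 0 (gradient nonzero, so P is smooth).
Step 3: tangent line at P: -7·(x − 3) + 0·(y − 3) = 0.
Expanding: 21 - 7*x = 0.


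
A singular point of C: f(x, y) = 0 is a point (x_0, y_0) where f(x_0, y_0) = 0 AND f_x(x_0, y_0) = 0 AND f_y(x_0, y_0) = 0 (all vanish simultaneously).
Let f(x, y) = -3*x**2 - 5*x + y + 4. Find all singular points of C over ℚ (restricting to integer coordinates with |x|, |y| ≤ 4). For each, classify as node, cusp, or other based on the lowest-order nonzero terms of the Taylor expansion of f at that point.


No singular points in the scanned grid; C is smooth there.

Compute partial derivatives:
  f_x = -6*x - 5.
  f_y = 1.
f_y = 1 is a nonzero constant, so f_y never vanishes: no point (x, y) can satisfy f = f_x = f_y = 0. In particular no (x, y) ∈ {−4, ..., 4}² is singular; the curve is smooth.


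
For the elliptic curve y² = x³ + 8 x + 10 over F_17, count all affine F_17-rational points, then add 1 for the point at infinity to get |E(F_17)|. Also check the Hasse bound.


Affine points = {(1, 6), (1, 11), (2, 0), (4, 2), (4, 15), (6, 6), (6, 11), (7, 1), (7, 16), (8, 5), (8, 12), (10, 6), (10, 11), (11, 1), (11, 16), (12, 7), (12, 10), (13, 4), (13, 13), (16, 1), (16, 16)}; affine count = 21; |E(F_17)| = 22.

Discriminant check: Δ ∝ 4a³ + 27b² = 4·8³ + 27·10² = 4·512 + 27·100 ≡ 5 (mod 17). Nonzero ⇒ E is nonsingular.
For each x ∈ F_17, compute rhs = x³ + 8·x + 10 mod 17, then count y ∈ F_17 with y² ≡ rhs.
  x = 0: rhs = 10, matching y values: none (0 points).
  x = 1: rhs = 2, matching y values: 6, 11 (2 points).
  x = 2: rhs = 0, matching y values: 0 (1 points).
  x = 3: rhs = 10, matching y values: none (0 points).
  x = 4: rhs = 4, matching y values: 2, 15 (2 points).
  x = 5: rhs = 5, matching y values: none (0 points).
  x = 6: rhs = 2, matching y values: 6, 11 (2 points).
  x = 7: rhs = 1, matching y values: 1, 16 (2 points).
  x = 8: rhs = 8, matching y values: 5, 12 (2 points).
  x = 9: rhs = 12, matching y values: none (0 points).
  x = 10: rhs = 2, matching y values: 6, 11 (2 points).
  x = 11: rhs = 1, matching y values: 1, 16 (2 points).
  x = 12: rhs = 15, matching y values: 7, 10 (2 points).
  x = 13: rhs = 16, matching y values: 4, 13 (2 points).
  x = 14: rhs = 10, matching y values: none (0 points).
  x = 15: rhs = 3, matching y values: none (0 points).
  x = 16: rhs = 1, matching y values: 1, 16 (2 points).
Total affine count: 21.
Full point count |E(F_17)| = 21 + 1 = 22.
Hasse bound: |22 − (17+1)| = |4| = 4 ≤ 2√17 ≈ 8.2462 ✓.


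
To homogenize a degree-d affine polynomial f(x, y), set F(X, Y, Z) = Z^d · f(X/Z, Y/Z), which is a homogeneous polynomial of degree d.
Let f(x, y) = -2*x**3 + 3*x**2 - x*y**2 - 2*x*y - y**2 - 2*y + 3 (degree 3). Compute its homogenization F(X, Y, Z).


F(X, Y, Z) = -2*X**3 + 3*X**2*Z - X*Y**2 - 2*X*Y*Z - Y**2*Z - 2*Y*Z**2 + 3*Z**3

deg(f) = 3.
Substitute x = X/Z, y = Y/Z into f, then multiply by Z^3.
  monomial -2·x^3·y^0 ↦ -2·X^3·Y^0·Z^0.
  monomial 3·x^2·y^0 ↦ 3·X^2·Y^0·Z^1.
  monomial -1·x^1·y^2 ↦ -1·X^1·Y^2·Z^0.
  monomial -2·x^1·y^1 ↦ -2·X^1·Y^1·Z^1.
  monomial -1·x^0·y^2 ↦ -1·X^0·Y^2·Z^1.
  monomial -2·x^0·y^1 ↦ -2·X^0·Y^1·Z^2.
  monomial 3·x^0·y^0 ↦ 3·X^0·Y^0·Z^3.
Collecting: F(X, Y, Z) = -2*X**3 + 3*X**2*Z - X*Y**2 - 2*X*Y*Z - Y**2*Z - 2*Y*Z**2 + 3*Z**3.


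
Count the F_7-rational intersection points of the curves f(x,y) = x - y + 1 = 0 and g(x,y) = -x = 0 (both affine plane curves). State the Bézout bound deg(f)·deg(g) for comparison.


Common zeros: {(0, 1)}; count = 1; Bézout bound = 1.

deg(f) = 1, deg(g) = 1, so Bézout bound = 1.
Scan x ∈ F_7. For each x, list the y ∈ F_7 with f(x, y) ≡ 0 and those with g(x, y) ≡ 0 (mod 7); the common zeros in that column are the intersection.
  x = 0: f ≡ 0 at y ∈ {1}; g ≡ 0 at y ∈ {0, 1, 2, 3, 4, 5, 6}; common: {1}.
  x = 1: f ≡ 0 at y ∈ {2}; g ≡ 0 at y ∈ ∅; common: ∅.
  x = 2: f ≡ 0 at y ∈ {3}; g ≡ 0 at y ∈ ∅; common: ∅.
  x = 3: f ≡ 0 at y ∈ {4}; g ≡ 0 at y ∈ ∅; common: ∅.
  x = 4: f ≡ 0 at y ∈ {5}; g ≡ 0 at y ∈ ∅; common: ∅.
  x = 5: f ≡ 0 at y ∈ {6}; g ≡ 0 at y ∈ ∅; common: ∅.
  x = 6: f ≡ 0 at y ∈ {0}; g ≡ 0 at y ∈ ∅; common: ∅.
Collecting: common zeros = {(0, 1)}, so the count is 1.
Comparison with the Bézout bound: 1 ≤ 1 = deg(f)·deg(g), as expected for curves with no common component (the bound is attained).


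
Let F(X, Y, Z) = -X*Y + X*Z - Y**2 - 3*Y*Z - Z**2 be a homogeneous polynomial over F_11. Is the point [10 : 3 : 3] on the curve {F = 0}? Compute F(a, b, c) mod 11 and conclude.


F(10,3,3) ≡ 10 (mod 11); P is NOT on the curve.

Evaluate F(10, 3, 3) term-by-term (mod 11).
  -X*Y ↦ -1·10·3·1 = -30
  X*Z ↦ 1·10·1·3 = 30
  -Y**2 ↦ -1·1·9·1 = -9
  -3*Y*Z ↦ -3·1·3·3 = -27
  -Z**2 ↦ -1·1·1·9 = -9
Sum: F(10, 3, 3) = (-30) + (30) + (-9) + (-27) + (-9) = -45.
Reducing mod 11: -45 ≡ 10 (mod 11).
Since F(a, b, c) ≡ 10 ≠ 0 (mod 11), P does NOT lie on the curve.


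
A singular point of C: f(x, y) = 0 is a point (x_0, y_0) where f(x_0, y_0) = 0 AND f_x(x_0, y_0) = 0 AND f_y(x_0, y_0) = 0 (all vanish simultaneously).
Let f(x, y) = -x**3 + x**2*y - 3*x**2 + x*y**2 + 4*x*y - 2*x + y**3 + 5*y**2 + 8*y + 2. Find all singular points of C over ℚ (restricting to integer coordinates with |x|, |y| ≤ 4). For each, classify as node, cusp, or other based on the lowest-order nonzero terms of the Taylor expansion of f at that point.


Singular points: {(-1, -1)}; classification: node.

Compute partial derivatives:
  f_x = -3*x**2 + 2*x*y - 6*x + y**2 + 4*y - 2.
  f_y = x**2 + 2*x*y + 4*x + 3*y**2 + 10*y + 8.
Scan x_0 ∈ {−4, ..., 4}. For each x_0, f_y(x_0, y) is a polynomial in y; find its integer roots y ∈ {−4, ..., 4}, then test f_x and f at those candidates.
  x = -4: f_y(-4, y) = 3*y**2 + 2*y + 8; no integer root y with |y| ≤ 4.
  x = -3: f_y(-3, y) = 3*y**2 + 4*y + 5; no integer root y with |y| ≤ 4.
  x = -2: f_y(-2, y) = 3*y**2 + 6*y + 4; no integer root y with |y| ≤ 4.
  x = -1: f_y(-1, y) = 3*y**2 + 8*y + 5; vanishes at y ∈ {-1}. (-1, -1): f_x = 0, f = 0 — SINGULAR.
  x = 0: f_y(0, y) = 3*y**2 + 10*y + 8; vanishes at y ∈ {-2}. (0, -2): f_x = -6 ≠ 0.
  x = 1: f_y(1, y) = 3*y**2 + 12*y + 13; no integer root y with |y| ≤ 4.
  x = 2: f_y(2, y) = 3*y**2 + 14*y + 20; no integer root y with |y| ≤ 4.
  x = 3: f_y(3, y) = 3*y**2 + 16*y + 29; no integer root y with |y| ≤ 4.
  x = 4: f_y(4, y) = 3*y**2 + 18*y + 40; no integer root y with |y| ≤ 4.
Only singular point on the grid: (-1, -1).
Classify: substitute x = -1 + u, y = -1 + v and expand: f = -u**3 + u**2*v - u**2 + u*v**2 + v**3 + v**2.
No constant or linear terms (consistent with a singular point). Quadratic part: -u**2 + v**2. Cubic part: -u**3 + u**2*v + u*v**2 + v**3.
The quadratic part v**2 - u**2 = (v − u)(v + u) splits into two distinct linear factors, so there are two distinct tangent lines y − -1 = ±(x − -1) — this is a node (ordinary double point).
Classification: node.


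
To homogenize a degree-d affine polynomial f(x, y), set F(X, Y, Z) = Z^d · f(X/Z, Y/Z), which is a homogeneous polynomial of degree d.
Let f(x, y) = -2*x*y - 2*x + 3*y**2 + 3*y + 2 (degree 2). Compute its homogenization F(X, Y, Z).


F(X, Y, Z) = -2*X*Y - 2*X*Z + 3*Y**2 + 3*Y*Z + 2*Z**2

deg(f) = 2.
Substitute x = X/Z, y = Y/Z into f, then multiply by Z^2.
  monomial -2·x^1·y^1 ↦ -2·X^1·Y^1·Z^0.
  monomial -2·x^1·y^0 ↦ -2·X^1·Y^0·Z^1.
  monomial 3·x^0·y^2 ↦ 3·X^0·Y^2·Z^0.
  monomial 3·x^0·y^1 ↦ 3·X^0·Y^1·Z^1.
  monomial 2·x^0·y^0 ↦ 2·X^0·Y^0·Z^2.
Collecting: F(X, Y, Z) = -2*X*Y - 2*X*Z + 3*Y**2 + 3*Y*Z + 2*Z**2.


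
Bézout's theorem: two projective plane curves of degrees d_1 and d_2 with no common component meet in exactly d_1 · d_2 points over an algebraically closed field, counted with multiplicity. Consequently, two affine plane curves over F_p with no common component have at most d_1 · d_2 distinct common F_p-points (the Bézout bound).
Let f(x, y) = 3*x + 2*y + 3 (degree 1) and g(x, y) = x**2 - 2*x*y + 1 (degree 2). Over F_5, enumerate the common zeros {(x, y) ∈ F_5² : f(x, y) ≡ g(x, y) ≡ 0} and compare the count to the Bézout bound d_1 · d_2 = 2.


Common zeros: ∅; count = 0; Bézout bound = 2.

deg(f) = 1, deg(g) = 2, so Bézout bound = 2.
Scan x ∈ F_5. For each x, list the y ∈ F_5 with f(x, y) ≡ 0 and those with g(x, y) ≡ 0 (mod 5); the common zeros in that column are the intersection.
  x = 0: f ≡ 0 at y ∈ {1}; g ≡ 0 at y ∈ ∅; common: ∅.
  x = 1: f ≡ 0 at y ∈ {2}; g ≡ 0 at y ∈ {1}; common: ∅.
  x = 2: f ≡ 0 at y ∈ {3}; g ≡ 0 at y ∈ {0}; common: ∅.
  x = 3: f ≡ 0 at y ∈ {4}; g ≡ 0 at y ∈ {0}; common: ∅.
  x = 4: f ≡ 0 at y ∈ {0}; g ≡ 0 at y ∈ {4}; common: ∅.
Collecting: common zeros = ∅, so the count is 0.
Comparison with the Bézout bound: 0 ≤ 2 = deg(f)·deg(g), as expected for curves with no common component (the affine F_5-count falls short of the bound because intersections may lie at infinity, over extension fields, or carry multiplicity).


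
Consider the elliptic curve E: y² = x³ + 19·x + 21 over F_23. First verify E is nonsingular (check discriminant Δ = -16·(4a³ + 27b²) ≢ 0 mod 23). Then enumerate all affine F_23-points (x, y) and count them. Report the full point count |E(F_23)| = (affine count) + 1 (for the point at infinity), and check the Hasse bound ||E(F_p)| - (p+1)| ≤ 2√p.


Affine points = {(1, 8), (1, 15), (3, 6), (3, 17), (4, 0), (6, 11), (6, 12), (8, 8), (8, 15), (9, 1), (9, 22), (13, 2), (13, 21), (14, 8), (14, 15), (15, 1), (15, 22), (17, 6), (17, 17), (18, 10), (18, 13), (20, 11), (20, 12), (22, 1), (22, 22)}; affine count = 25; |E(F_23)| = 26.

Discriminant check: Δ ∝ 4a³ + 27b² = 4·19³ + 27·21² = 4·6859 + 27·441 ≡ 13 (mod 23). Nonzero ⇒ E is nonsingular.
For each x ∈ F_23, compute rhs = x³ + 19·x + 21 mod 23, then count y ∈ F_23 with y² ≡ rhs.
  x = 0: rhs = 21, matching y values: none (0 points).
  x = 1: rhs = 18, matching y values: 8, 15 (2 points).
  x = 2: rhs = 21, matching y values: none (0 points).
  x = 3: rhs = 13, matching y values: 6, 17 (2 points).
  x = 4: rhs = 0, matching y values: 0 (1 points).
  x = 5: rhs = 11, matching y values: none (0 points).
  x = 6: rhs = 6, matching y values: 11, 12 (2 points).
  x = 7: rhs = 14, matching y values: none (0 points).
  x = 8: rhs = 18, matching y values: 8, 15 (2 points).
  x = 9: rhs = 1, matching y values: 1, 22 (2 points).
  x = 10: rhs = 15, matching y values: none (0 points).
  x = 11: rhs = 20, matching y values: none (0 points).
  x = 12: rhs = 22, matching y values: none (0 points).
  x = 13: rhs = 4, matching y values: 2, 21 (2 points).
  x = 14: rhs = 18, matching y values: 8, 15 (2 points).
  x = 15: rhs = 1, matching y values: 1, 22 (2 points).
  x = 16: rhs = 5, matching y values: none (0 points).
  x = 17: rhs = 13, matching y values: 6, 17 (2 points).
  x = 18: rhs = 8, matching y values: 10, 13 (2 points).
  x = 19: rhs = 19, matching y values: none (0 points).
  x = 20: rhs = 6, matching y values: 11, 12 (2 points).
  x = 21: rhs = 21, matching y values: none (0 points).
  x = 22: rhs = 1, matching y values: 1, 22 (2 points).
Total affine count: 25.
Full point count |E(F_23)| = 25 + 1 = 26.
Hasse bound: |26 − (23+1)| = |2| = 2 ≤ 2√23 ≈ 9.5917 ✓.


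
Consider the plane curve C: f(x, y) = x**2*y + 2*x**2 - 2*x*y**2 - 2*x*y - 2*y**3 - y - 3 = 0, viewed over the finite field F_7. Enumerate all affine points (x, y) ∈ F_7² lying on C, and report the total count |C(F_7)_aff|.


Affine F_7-points: {(0, 2), (0, 6), (1, 1), (2, 5), (3, 2), (5, 1)}; count = 6.

For each of the 49 pairs (x, y) ∈ F_7², evaluate f(x, y) mod 7. Record the zeros.
  x = 0: [0↦4, 1↦1, 2↦0, 3↦3, 4↦5, 5↦1, 6↦0]  zeros at y ∈ {2, 6}
  x = 1: [0↦6, 1↦0, 2↦6, 3↦5, 4↦6, 5↦4, 6↦1]  zeros at y ∈ {1}
  x = 2: [0↦5, 1↦5, 2↦6, 3↦3, 4↦5, 5↦0, 6↦4]  zeros at y ∈ {5}
  x = 3: [0↦1, 1↦2, 2↦0, 3↦4, 4↦2, 5↦3, 6↦2]  zeros at y ∈ {2}
  x = 4: [0↦1, 1↦5, 2↦2, 3↦1, 4↦4, 5↦6, 6↦2]  zeros at y ∈ ∅
  x = 5: [0↦5, 1↦0, 2↦5, 3↦1, 4↦4, 5↦2, 6↦4]  zeros at y ∈ {1}
  x = 6: [0↦6, 1↦1, 2↦2, 3↦4, 4↦2, 5↦5, 6↦1]  zeros at y ∈ ∅
Collecting zeros: affine points = {(0, 2), (0, 6), (1, 1), (2, 5), (3, 2), (5, 1)}.
Total count |C(F_7)_aff| = 6.


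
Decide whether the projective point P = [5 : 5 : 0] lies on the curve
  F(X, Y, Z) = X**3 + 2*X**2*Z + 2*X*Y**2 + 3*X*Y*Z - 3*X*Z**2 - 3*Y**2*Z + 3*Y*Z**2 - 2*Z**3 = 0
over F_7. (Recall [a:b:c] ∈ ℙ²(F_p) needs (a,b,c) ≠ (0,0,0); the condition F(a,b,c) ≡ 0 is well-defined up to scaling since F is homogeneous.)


F(5,5,0) ≡ 4 (mod 7); P is NOT on the curve.

Evaluate F(5, 5, 0) term-by-term (mod 7).
  X**3 ↦ 1·125·1·1 = 125
  2*X**2*Z ↦ 2·25·1·0 = 0
  2*X*Y**2 ↦ 2·5·25·1 = 250
  3*X*Y*Z ↦ 3·5·5·0 = 0
  -3*X*Z**2 ↦ -3·5·1·0 = 0
  -3*Y**2*Z ↦ -3·1·25·0 = 0
  3*Y*Z**2 ↦ 3·1·5·0 = 0
  -2*Z**3 ↦ -2·1·1·0 = 0
Sum: F(5, 5, 0) = (125) + (0) + (250) + (0) + (0) + (0) + (0) + (0) = 375.
Reducing mod 7: 375 ≡ 4 (mod 7).
Since F(a, b, c) ≡ 4 ≠ 0 (mod 7), P does NOT lie on the curve.


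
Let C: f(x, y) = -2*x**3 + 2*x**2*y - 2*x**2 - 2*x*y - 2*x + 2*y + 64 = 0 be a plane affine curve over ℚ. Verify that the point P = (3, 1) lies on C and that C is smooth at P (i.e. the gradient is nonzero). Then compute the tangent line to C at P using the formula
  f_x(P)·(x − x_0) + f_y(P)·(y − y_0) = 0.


Tangent line at P: -58*x + 14*y + 160 = 0.

Step 1: f(3, 1) = 0, so P lies on C.
Step 2: partial derivatives
  f_x(x, y) = -6*x**2 + 4*x*y - 4*x - 2*y - 2, f_y(x, y) = 2*x**2 - 2*x + 2.
  f_x(P) = -58, f_y(P) = 14 (gradient nonzero, so P is smooth).
Step 3: tangent line at P: -58·(x − 3) + 14·(y − 1) = 0.
Expanding: -58*x + 14*y + 160 = 0.


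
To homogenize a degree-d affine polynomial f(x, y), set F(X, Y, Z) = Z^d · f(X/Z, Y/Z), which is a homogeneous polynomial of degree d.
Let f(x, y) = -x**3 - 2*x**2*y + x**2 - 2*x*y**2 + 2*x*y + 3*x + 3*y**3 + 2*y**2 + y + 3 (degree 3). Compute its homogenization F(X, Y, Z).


F(X, Y, Z) = -X**3 - 2*X**2*Y + X**2*Z - 2*X*Y**2 + 2*X*Y*Z + 3*X*Z**2 + 3*Y**3 + 2*Y**2*Z + Y*Z**2 + 3*Z**3

deg(f) = 3.
Substitute x = X/Z, y = Y/Z into f, then multiply by Z^3.
  monomial -1·x^3·y^0 ↦ -1·X^3·Y^0·Z^0.
  monomial -2·x^2·y^1 ↦ -2·X^2·Y^1·Z^0.
  monomial 1·x^2·y^0 ↦ 1·X^2·Y^0·Z^1.
  monomial -2·x^1·y^2 ↦ -2·X^1·Y^2·Z^0.
  monomial 2·x^1·y^1 ↦ 2·X^1·Y^1·Z^1.
  monomial 3·x^1·y^0 ↦ 3·X^1·Y^0·Z^2.
  monomial 3·x^0·y^3 ↦ 3·X^0·Y^3·Z^0.
  monomial 2·x^0·y^2 ↦ 2·X^0·Y^2·Z^1.
  monomial 1·x^0·y^1 ↦ 1·X^0·Y^1·Z^2.
  monomial 3·x^0·y^0 ↦ 3·X^0·Y^0·Z^3.
Collecting: F(X, Y, Z) = -X**3 - 2*X**2*Y + X**2*Z - 2*X*Y**2 + 2*X*Y*Z + 3*X*Z**2 + 3*Y**3 + 2*Y**2*Z + Y*Z**2 + 3*Z**3.


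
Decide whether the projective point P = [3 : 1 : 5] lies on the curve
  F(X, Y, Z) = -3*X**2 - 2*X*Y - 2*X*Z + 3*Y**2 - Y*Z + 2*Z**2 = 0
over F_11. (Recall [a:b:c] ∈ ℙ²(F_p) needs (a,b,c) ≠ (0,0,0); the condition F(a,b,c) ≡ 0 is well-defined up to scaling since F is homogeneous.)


F(3,1,5) ≡ 7 (mod 11); P is NOT on the curve.

Evaluate F(3, 1, 5) term-by-term (mod 11).
  -3*X**2 ↦ -3·9·1·1 = -27
  -2*X*Y ↦ -2·3·1·1 = -6
  -2*X*Z ↦ -2·3·1·5 = -30
  3*Y**2 ↦ 3·1·1·1 = 3
  -Y*Z ↦ -1·1·1·5 = -5
  2*Z**2 ↦ 2·1·1·25 = 50
Sum: F(3, 1, 5) = (-27) + (-6) + (-30) + (3) + (-5) + (50) = -15.
Reducing mod 11: -15 ≡ 7 (mod 11).
Since F(a, b, c) ≡ 7 ≠ 0 (mod 11), P does NOT lie on the curve.


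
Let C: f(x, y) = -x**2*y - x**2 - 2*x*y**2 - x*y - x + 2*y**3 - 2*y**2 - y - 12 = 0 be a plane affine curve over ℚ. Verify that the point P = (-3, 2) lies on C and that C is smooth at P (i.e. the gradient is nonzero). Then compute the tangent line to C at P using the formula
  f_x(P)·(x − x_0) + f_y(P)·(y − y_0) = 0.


Tangent line at P: 7*x + 33*y - 45 = 0.

Step 1: f(-3, 2) = 0, so P lies on C.
Step 2: partial derivatives
  f_x(x, y) = -2*x*y - 2*x - 2*y**2 - y - 1, f_y(x, y) = -x**2 - 4*x*y - x + 6*y**2 - 4*y - 1.
  f_x(P) = 7, f_y(P) = 33 (gradient nonzero, so P is smooth).
Step 3: tangent line at P: 7·(x − -3) + 33·(y − 2) = 0.
Expanding: 7*x + 33*y - 45 = 0.


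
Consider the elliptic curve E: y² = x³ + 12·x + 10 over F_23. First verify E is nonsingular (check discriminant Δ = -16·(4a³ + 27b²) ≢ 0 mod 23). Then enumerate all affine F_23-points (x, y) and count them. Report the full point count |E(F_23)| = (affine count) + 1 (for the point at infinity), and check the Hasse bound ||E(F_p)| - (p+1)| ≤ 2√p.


Affine points = {(1, 0), (3, 2), (3, 21), (7, 0), (10, 7), (10, 16), (11, 1), (11, 22), (14, 1), (14, 22), (15, 0), (18, 3), (18, 20), (19, 6), (19, 17), (20, 4), (20, 19), (21, 1), (21, 22)}; affine count = 19; |E(F_23)| = 20.

Discriminant check: Δ ∝ 4a³ + 27b² = 4·12³ + 27·10² = 4·1728 + 27·100 ≡ 21 (mod 23). Nonzero ⇒ E is nonsingular.
For each x ∈ F_23, compute rhs = x³ + 12·x + 10 mod 23, then count y ∈ F_23 with y² ≡ rhs.
  x = 0: rhs = 10, matching y values: none (0 points).
  x = 1: rhs = 0, matching y values: 0 (1 points).
  x = 2: rhs = 19, matching y values: none (0 points).
  x = 3: rhs = 4, matching y values: 2, 21 (2 points).
  x = 4: rhs = 7, matching y values: none (0 points).
  x = 5: rhs = 11, matching y values: none (0 points).
  x = 6: rhs = 22, matching y values: none (0 points).
  x = 7: rhs = 0, matching y values: 0 (1 points).
  x = 8: rhs = 20, matching y values: none (0 points).
  x = 9: rhs = 19, matching y values: none (0 points).
  x = 10: rhs = 3, matching y values: 7, 16 (2 points).
  x = 11: rhs = 1, matching y values: 1, 22 (2 points).
  x = 12: rhs = 19, matching y values: none (0 points).
  x = 13: rhs = 17, matching y values: none (0 points).
  x = 14: rhs = 1, matching y values: 1, 22 (2 points).
  x = 15: rhs = 0, matching y values: 0 (1 points).
  x = 16: rhs = 20, matching y values: none (0 points).
  x = 17: rhs = 21, matching y values: none (0 points).
  x = 18: rhs = 9, matching y values: 3, 20 (2 points).
  x = 19: rhs = 13, matching y values: 6, 17 (2 points).
  x = 20: rhs = 16, matching y values: 4, 19 (2 points).
  x = 21: rhs = 1, matching y values: 1, 22 (2 points).
  x = 22: rhs = 20, matching y values: none (0 points).
Total affine count: 19.
Full point count |E(F_23)| = 19 + 1 = 20.
Hasse bound: |20 − (23+1)| = |-4| = 4 ≤ 2√23 ≈ 9.5917 ✓.


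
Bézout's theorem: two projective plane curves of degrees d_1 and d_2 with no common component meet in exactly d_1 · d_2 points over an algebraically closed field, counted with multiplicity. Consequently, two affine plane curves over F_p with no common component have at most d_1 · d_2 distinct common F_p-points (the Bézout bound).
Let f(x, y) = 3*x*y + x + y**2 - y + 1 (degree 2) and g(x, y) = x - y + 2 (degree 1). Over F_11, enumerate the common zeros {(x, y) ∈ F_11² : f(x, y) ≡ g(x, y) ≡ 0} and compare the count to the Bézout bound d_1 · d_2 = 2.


Common zeros: ∅; count = 0; Bézout bound = 2.

deg(f) = 2, deg(g) = 1, so Bézout bound = 2.
Scan x ∈ F_11. For each x, list the y ∈ F_11 with f(x, y) ≡ 0 and those with g(x, y) ≡ 0 (mod 11); the common zeros in that column are the intersection.
  x = 0: f ≡ 0 at y ∈ ∅; g ≡ 0 at y ∈ {2}; common: ∅.
  x = 1: f ≡ 0 at y ∈ ∅; g ≡ 0 at y ∈ {3}; common: ∅.
  x = 2: f ≡ 0 at y ∈ ∅; g ≡ 0 at y ∈ {4}; common: ∅.
  x = 3: f ≡ 0 at y ∈ {6, 8}; g ≡ 0 at y ∈ {5}; common: ∅.
  x = 4: f ≡ 0 at y ∈ ∅; g ≡ 0 at y ∈ {6}; common: ∅.
  x = 5: f ≡ 0 at y ∈ ∅; g ≡ 0 at y ∈ {7}; common: ∅.
  x = 6: f ≡ 0 at y ∈ ∅; g ≡ 0 at y ∈ {8}; common: ∅.
  x = 7: f ≡ 0 at y ∈ {3, 10}; g ≡ 0 at y ∈ {9}; common: ∅.
  x = 8: f ≡ 0 at y ∈ {1, 9}; g ≡ 0 at y ∈ {10}; common: ∅.
  x = 9: f ≡ 0 at y ∈ {2, 5}; g ≡ 0 at y ∈ {0}; common: ∅.
  x = 10: f ≡ 0 at y ∈ {0, 4}; g ≡ 0 at y ∈ {1}; common: ∅.
Collecting: common zeros = ∅, so the count is 0.
Comparison with the Bézout bound: 0 ≤ 2 = deg(f)·deg(g), as expected for curves with no common component (the affine F_11-count falls short of the bound because intersections may lie at infinity, over extension fields, or carry multiplicity).


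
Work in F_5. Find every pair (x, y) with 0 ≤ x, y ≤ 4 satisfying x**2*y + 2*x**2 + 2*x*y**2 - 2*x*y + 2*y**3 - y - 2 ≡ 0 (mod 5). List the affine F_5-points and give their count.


Affine F_5-points: {(1, 0), (1, 2), (3, 2), (3, 3), (4, 0)}; count = 5.

For each of the 25 pairs (x, y) ∈ F_5², evaluate f(x, y) mod 5. Record the zeros.
  x = 0: [0↦3, 1↦4, 2↦2, 3↦4, 4↦2]  zeros at y ∈ ∅
  x = 1: [0↦0, 1↦2, 2↦0, 3↦1, 4↦2]  zeros at y ∈ {0, 2}
  x = 2: [0↦1, 1↦1, 2↦1, 3↦3, 4↦4]  zeros at y ∈ ∅
  x = 3: [0↦1, 1↦1, 2↦0, 3↦0, 4↦3]  zeros at y ∈ {2, 3}
  x = 4: [0↦0, 1↦2, 2↦2, 3↦2, 4↦4]  zeros at y ∈ {0}
Collecting zeros: affine points = {(1, 0), (1, 2), (3, 2), (3, 3), (4, 0)}.
Total count |C(F_5)_aff| = 5.


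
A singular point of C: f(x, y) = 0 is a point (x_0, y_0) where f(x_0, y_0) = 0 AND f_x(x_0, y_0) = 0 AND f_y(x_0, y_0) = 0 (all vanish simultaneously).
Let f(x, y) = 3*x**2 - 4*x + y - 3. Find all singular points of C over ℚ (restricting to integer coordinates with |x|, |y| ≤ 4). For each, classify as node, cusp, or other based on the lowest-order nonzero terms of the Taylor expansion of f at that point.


No singular points in the scanned grid; C is smooth there.

Compute partial derivatives:
  f_x = 6*x - 4.
  f_y = 1.
f_y = 1 is a nonzero constant, so f_y never vanishes: no point (x, y) can satisfy f = f_x = f_y = 0. In particular no (x, y) ∈ {−4, ..., 4}² is singular; the curve is smooth.


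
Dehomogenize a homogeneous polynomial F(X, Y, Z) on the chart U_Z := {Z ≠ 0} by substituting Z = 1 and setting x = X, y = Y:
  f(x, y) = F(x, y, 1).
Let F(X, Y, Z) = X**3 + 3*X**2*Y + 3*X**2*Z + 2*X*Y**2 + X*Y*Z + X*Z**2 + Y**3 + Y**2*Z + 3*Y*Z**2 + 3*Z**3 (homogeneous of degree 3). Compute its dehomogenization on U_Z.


f(x, y) = x**3 + 3*x**2*y + 3*x**2 + 2*x*y**2 + x*y + x + y**3 + y**2 + 3*y + 3

On U_Z we set Z = 1. Each monomial c·X^i·Y^j·Z^k in F becomes c·x^i·y^j·1^k = c·x^i·y^j.
Substituting Z = 1: F(X, Y, 1) = x**3 + 3*x**2*y + 3*x**2 + 2*x*y**2 + x*y + x + y**3 + y**2 + 3*y + 3.
Note: deg(f) ≤ deg(F) = 3; strict inequality happens when F is divisible by Z (lost terms).


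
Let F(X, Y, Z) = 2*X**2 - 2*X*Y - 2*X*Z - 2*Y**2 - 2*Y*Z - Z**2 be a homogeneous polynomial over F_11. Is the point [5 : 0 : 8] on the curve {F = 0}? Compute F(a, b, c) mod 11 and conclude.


F(5,0,8) ≡ 5 (mod 11); P is NOT on the curve.

Evaluate F(5, 0, 8) term-by-term (mod 11).
  2*X**2 ↦ 2·25·1·1 = 50
  -2*X*Y ↦ -2·5·0·1 = 0
  -2*X*Z ↦ -2·5·1·8 = -80
  -2*Y**2 ↦ -2·1·0·1 = 0
  -2*Y*Z ↦ -2·1·0·8 = 0
  -Z**2 ↦ -1·1·1·64 = -64
Sum: F(5, 0, 8) = (50) + (0) + (-80) + (0) + (0) + (-64) = -94.
Reducing mod 11: -94 ≡ 5 (mod 11).
Since F(a, b, c) ≡ 5 ≠ 0 (mod 11), P does NOT lie on the curve.


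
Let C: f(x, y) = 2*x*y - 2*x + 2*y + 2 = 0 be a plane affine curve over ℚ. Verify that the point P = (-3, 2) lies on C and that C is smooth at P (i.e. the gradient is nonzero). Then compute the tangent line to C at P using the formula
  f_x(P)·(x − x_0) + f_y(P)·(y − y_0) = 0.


Tangent line at P: 2*x - 4*y + 14 = 0.

Step 1: f(-3, 2) = 0, so P lies on C.
Step 2: partial derivatives
  f_x(x, y) = 2*y - 2, f_y(x, y) = 2*x + 2.
  f_x(P) = 2, f_y(P) = -4 (gradient nonzero, so P is smooth).
Step 3: tangent line at P: 2·(x − -3) + -4·(y − 2) = 0.
Expanding: 2*x - 4*y + 14 = 0.


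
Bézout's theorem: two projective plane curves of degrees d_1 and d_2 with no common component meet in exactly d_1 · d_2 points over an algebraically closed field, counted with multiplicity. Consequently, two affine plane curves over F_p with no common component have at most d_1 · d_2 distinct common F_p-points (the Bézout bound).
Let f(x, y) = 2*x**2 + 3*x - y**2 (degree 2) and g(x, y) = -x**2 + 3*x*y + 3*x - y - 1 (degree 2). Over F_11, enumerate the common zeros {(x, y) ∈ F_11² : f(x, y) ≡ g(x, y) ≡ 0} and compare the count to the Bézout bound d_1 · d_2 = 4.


Common zeros: {(3, 7), (8, 8)}; count = 2; Bézout bound = 4.

deg(f) = 2, deg(g) = 2, so Bézout bound = 4.
Scan x ∈ F_11. For each x, list the y ∈ F_11 with f(x, y) ≡ 0 and those with g(x, y) ≡ 0 (mod 11); the common zeros in that column are the intersection.
  x = 0: f ≡ 0 at y ∈ {0}; g ≡ 0 at y ∈ {10}; common: ∅.
  x = 1: f ≡ 0 at y ∈ {4, 7}; g ≡ 0 at y ∈ {5}; common: ∅.
  x = 2: f ≡ 0 at y ∈ {5, 6}; g ≡ 0 at y ∈ {2}; common: ∅.
  x = 3: f ≡ 0 at y ∈ {4, 7}; g ≡ 0 at y ∈ {7}; common: {7}.
  x = 4: f ≡ 0 at y ∈ {0}; g ≡ 0 at y ∈ ∅; common: ∅.
  x = 5: f ≡ 0 at y ∈ ∅; g ≡ 0 at y ∈ {0}; common: ∅.
  x = 6: f ≡ 0 at y ∈ ∅; g ≡ 0 at y ∈ {5}; common: ∅.
  x = 7: f ≡ 0 at y ∈ {3, 8}; g ≡ 0 at y ∈ {2}; common: ∅.
  x = 8: f ≡ 0 at y ∈ {3, 8}; g ≡ 0 at y ∈ {8}; common: {8}.
  x = 9: f ≡ 0 at y ∈ ∅; g ≡ 0 at y ∈ {0}; common: ∅.
  x = 10: f ≡ 0 at y ∈ ∅; g ≡ 0 at y ∈ {7}; common: ∅.
Collecting: common zeros = {(3, 7), (8, 8)}, so the count is 2.
Comparison with the Bézout bound: 2 ≤ 4 = deg(f)·deg(g), as expected for curves with no common component (the affine F_11-count falls short of the bound because intersections may lie at infinity, over extension fields, or carry multiplicity).


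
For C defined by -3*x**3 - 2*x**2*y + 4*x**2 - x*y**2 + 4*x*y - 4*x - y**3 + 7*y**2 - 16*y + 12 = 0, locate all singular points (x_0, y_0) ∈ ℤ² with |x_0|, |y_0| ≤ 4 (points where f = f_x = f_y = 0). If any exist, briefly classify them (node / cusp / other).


Singular points: {(0, 2)}; classification: cusp.

Compute partial derivatives:
  f_x = -9*x**2 - 4*x*y + 8*x - y**2 + 4*y - 4.
  f_y = -2*x**2 - 2*x*y + 4*x - 3*y**2 + 14*y - 16.
Scan x_0 ∈ {−4, ..., 4}. For each x_0, f_y(x_0, y) is a polynomial in y; find its integer roots y ∈ {−4, ..., 4}, then test f_x and f at those candidates.
  x = -4: f_y(-4, y) = -3*y**2 + 22*y - 64; no integer root y with |y| ≤ 4.
  x = -3: f_y(-3, y) = -3*y**2 + 20*y - 46; no integer root y with |y| ≤ 4.
  x = -2: f_y(-2, y) = -3*y**2 + 18*y - 32; no integer root y with |y| ≤ 4.
  x = -1: f_y(-1, y) = -3*y**2 + 16*y - 22; no integer root y with |y| ≤ 4.
  x = 0: f_y(0, y) = -3*y**2 + 14*y - 16; vanishes at y ∈ {2}. (0, 2): f_x = 0, f = 0 — SINGULAR.
  x = 1: f_y(1, y) = -3*y**2 + 12*y - 14; no integer root y with |y| ≤ 4.
  x = 2: f_y(2, y) = -3*y**2 + 10*y - 16; no integer root y with |y| ≤ 4.
  x = 3: f_y(3, y) = -3*y**2 + 8*y - 22; no integer root y with |y| ≤ 4.
  x = 4: f_y(4, y) = -3*y**2 + 6*y - 32; no integer root y with |y| ≤ 4.
Only singular point on the grid: (0, 2).
Classify: substitute x = 0 + u, y = 2 + v and expand: f = -3*u**3 - 2*u**2*v - u*v**2 - v**3 + v**2.
No constant or linear terms (consistent with a singular point). Quadratic part: v**2. Cubic part: -3*u**3 - 2*u**2*v - u*v**2 - v**3.
The quadratic part v**2 is a perfect square, so there is a single (double) tangent line v = 0, i.e. y = 2. Restricting the cubic part to that line (v = 0) leaves -3*u**3 ≠ 0, so f is not divisible by v and the branch is v² ≈ 3*u**3 to lowest order — this is a cusp.
Classification: cusp.


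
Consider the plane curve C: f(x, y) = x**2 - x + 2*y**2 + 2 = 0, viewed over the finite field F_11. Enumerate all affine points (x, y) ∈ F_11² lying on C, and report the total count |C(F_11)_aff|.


Affine F_11-points: {(2, 3), (2, 8), (4, 2), (4, 9), (5, 0), (7, 0), (8, 2), (8, 9), (10, 3), (10, 8)}; count = 10.

For each of the 121 pairs (x, y) ∈ F_11², evaluate f(x, y) mod 11. Record the zeros.
  x = 0: [0↦2, 1↦4, 2↦10, 3↦9, 4↦1, 5↦8, 6↦8, 7↦1, 8↦9, 9↦10, 10↦4]  zeros at y ∈ ∅
  x = 1: [0↦2, 1↦4, 2↦10, 3↦9, 4↦1, 5↦8, 6↦8, 7↦1, 8↦9, 9↦10, 10↦4]  zeros at y ∈ ∅
  x = 2: [0↦4, 1↦6, 2↦1, 3↦0, 4↦3, 5↦10, 6↦10, 7↦3, 8↦0, 9↦1, 10↦6]  zeros at y ∈ {3, 8}
  x = 3: [0↦8, 1↦10, 2↦5, 3↦4, 4↦7, 5↦3, 6↦3, 7↦7, 8↦4, 9↦5, 10↦10]  zeros at y ∈ ∅
  x = 4: [0↦3, 1↦5, 2↦0, 3↦10, 4↦2, 5↦9, 6↦9, 7↦2, 8↦10, 9↦0, 10↦5]  zeros at y ∈ {2, 9}
  x = 5: [0↦0, 1↦2, 2↦8, 3↦7, 4↦10, 5↦6, 6↦6, 7↦10, 8↦7, 9↦8, 10↦2]  zeros at y ∈ {0}
  x = 6: [0↦10, 1↦1, 2↦7, 3↦6, 4↦9, 5↦5, 6↦5, 7↦9, 8↦6, 9↦7, 10↦1]  zeros at y ∈ ∅
  x = 7: [0↦0, 1↦2, 2↦8, 3↦7, 4↦10, 5↦6, 6↦6, 7↦10, 8↦7, 9↦8, 10↦2]  zeros at y ∈ {0}
  x = 8: [0↦3, 1↦5, 2↦0, 3↦10, 4↦2, 5↦9, 6↦9, 7↦2, 8↦10, 9↦0, 10↦5]  zeros at y ∈ {2, 9}
  x = 9: [0↦8, 1↦10, 2↦5, 3↦4, 4↦7, 5↦3, 6↦3, 7↦7, 8↦4, 9↦5, 10↦10]  zeros at y ∈ ∅
  x = 10: [0↦4, 1↦6, 2↦1, 3↦0, 4↦3, 5↦10, 6↦10, 7↦3, 8↦0, 9↦1, 10↦6]  zeros at y ∈ {3, 8}
Collecting zeros: affine points = {(2, 3), (2, 8), (4, 2), (4, 9), (5, 0), (7, 0), (8, 2), (8, 9), (10, 3), (10, 8)}.
Total count |C(F_11)_aff| = 10.


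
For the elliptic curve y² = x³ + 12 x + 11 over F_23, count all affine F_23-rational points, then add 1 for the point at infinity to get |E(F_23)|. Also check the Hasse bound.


Affine points = {(1, 1), (1, 22), (4, 10), (4, 13), (5, 9), (5, 14), (6, 0), (7, 1), (7, 22), (10, 2), (10, 21), (11, 5), (11, 18), (13, 8), (13, 15), (14, 5), (14, 18), (15, 1), (15, 22), (21, 5), (21, 18)}; affine count = 21; |E(F_23)| = 22.

Discriminant check: Δ ∝ 4a³ + 27b² = 4·12³ + 27·11² = 4·1728 + 27·121 ≡ 13 (mod 23). Nonzero ⇒ E is nonsingular.
For each x ∈ F_23, compute rhs = x³ + 12·x + 11 mod 23, then count y ∈ F_23 with y² ≡ rhs.
  x = 0: rhs = 11, matching y values: none (0 points).
  x = 1: rhs = 1, matching y values: 1, 22 (2 points).
  x = 2: rhs = 20, matching y values: none (0 points).
  x = 3: rhs = 5, matching y values: none (0 points).
  x = 4: rhs = 8, matching y values: 10, 13 (2 points).
  x = 5: rhs = 12, matching y values: 9, 14 (2 points).
  x = 6: rhs = 0, matching y values: 0 (1 points).
  x = 7: rhs = 1, matching y values: 1, 22 (2 points).
  x = 8: rhs = 21, matching y values: none (0 points).
  x = 9: rhs = 20, matching y values: none (0 points).
  x = 10: rhs = 4, matching y values: 2, 21 (2 points).
  x = 11: rhs = 2, matching y values: 5, 18 (2 points).
  x = 12: rhs = 20, matching y values: none (0 points).
  x = 13: rhs = 18, matching y values: 8, 15 (2 points).
  x = 14: rhs = 2, matching y values: 5, 18 (2 points).
  x = 15: rhs = 1, matching y values: 1, 22 (2 points).
  x = 16: rhs = 21, matching y values: none (0 points).
  x = 17: rhs = 22, matching y values: none (0 points).
  x = 18: rhs = 10, matching y values: none (0 points).
  x = 19: rhs = 14, matching y values: none (0 points).
  x = 20: rhs = 17, matching y values: none (0 points).
  x = 21: rhs = 2, matching y values: 5, 18 (2 points).
  x = 22: rhs = 21, matching y values: none (0 points).
Total affine count: 21.
Full point count |E(F_23)| = 21 + 1 = 22.
Hasse bound: |22 − (23+1)| = |-2| = 2 ≤ 2√23 ≈ 9.5917 ✓.


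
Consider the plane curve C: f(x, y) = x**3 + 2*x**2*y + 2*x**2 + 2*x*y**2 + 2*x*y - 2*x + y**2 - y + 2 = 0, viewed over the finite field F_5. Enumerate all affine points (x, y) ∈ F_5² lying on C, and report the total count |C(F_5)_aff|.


Affine F_5-points: {(2, 1), (3, 2), (3, 4), (4, 0), (4, 4)}; count = 5.

For each of the 25 pairs (x, y) ∈ F_5², evaluate f(x, y) mod 5. Record the zeros.
  x = 0: [0↦2, 1↦2, 2↦4, 3↦3, 4↦4]  zeros at y ∈ ∅
  x = 1: [0↦3, 1↦4, 2↦1, 3↦4, 4↦3]  zeros at y ∈ ∅
  x = 2: [0↦4, 1↦0, 2↦1, 3↦2, 4↦3]  zeros at y ∈ {1}
  x = 3: [0↦1, 1↦1, 2↦0, 3↦3, 4↦0]  zeros at y ∈ {2, 4}
  x = 4: [0↦0, 1↦3, 2↦4, 3↦3, 4↦0]  zeros at y ∈ {0, 4}
Collecting zeros: affine points = {(2, 1), (3, 2), (3, 4), (4, 0), (4, 4)}.
Total count |C(F_5)_aff| = 5.


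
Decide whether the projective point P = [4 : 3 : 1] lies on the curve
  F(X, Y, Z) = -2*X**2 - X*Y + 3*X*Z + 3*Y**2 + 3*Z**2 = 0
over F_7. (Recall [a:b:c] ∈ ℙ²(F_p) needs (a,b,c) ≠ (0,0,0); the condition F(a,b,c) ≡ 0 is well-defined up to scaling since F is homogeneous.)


F(4,3,1) ≡ 5 (mod 7); P is NOT on the curve.

Evaluate F(4, 3, 1) term-by-term (mod 7).
  -2*X**2 ↦ -2·16·1·1 = -32
  -X*Y ↦ -1·4·3·1 = -12
  3*X*Z ↦ 3·4·1·1 = 12
  3*Y**2 ↦ 3·1·9·1 = 27
  3*Z**2 ↦ 3·1·1·1 = 3
Sum: F(4, 3, 1) = (-32) + (-12) + (12) + (27) + (3) = -2.
Reducing mod 7: -2 ≡ 5 (mod 7).
Since F(a, b, c) ≡ 5 ≠ 0 (mod 7), P does NOT lie on the curve.


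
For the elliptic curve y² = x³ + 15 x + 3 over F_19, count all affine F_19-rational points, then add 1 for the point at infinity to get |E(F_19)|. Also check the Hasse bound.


Affine points = {(1, 0), (6, 9), (6, 10), (11, 6), (11, 13), (12, 7), (12, 12), (13, 1), (13, 18), (16, 8), (16, 11), (18, 5), (18, 14)}; affine count = 13; |E(F_19)| = 14.

Discriminant check: Δ ∝ 4a³ + 27b² = 4·15³ + 27·3² = 4·3375 + 27·9 ≡ 6 (mod 19). Nonzero ⇒ E is nonsingular.
For each x ∈ F_19, compute rhs = x³ + 15·x + 3 mod 19, then count y ∈ F_19 with y² ≡ rhs.
  x = 0: rhs = 3, matching y values: none (0 points).
  x = 1: rhs = 0, matching y values: 0 (1 points).
  x = 2: rhs = 3, matching y values: none (0 points).
  x = 3: rhs = 18, matching y values: none (0 points).
  x = 4: rhs = 13, matching y values: none (0 points).
  x = 5: rhs = 13, matching y values: none (0 points).
  x = 6: rhs = 5, matching y values: 9, 10 (2 points).
  x = 7: rhs = 14, matching y values: none (0 points).
  x = 8: rhs = 8, matching y values: none (0 points).
  x = 9: rhs = 12, matching y values: none (0 points).
  x = 10: rhs = 13, matching y values: none (0 points).
  x = 11: rhs = 17, matching y values: 6, 13 (2 points).
  x = 12: rhs = 11, matching y values: 7, 12 (2 points).
  x = 13: rhs = 1, matching y values: 1, 18 (2 points).
  x = 14: rhs = 12, matching y values: none (0 points).
  x = 15: rhs = 12, matching y values: none (0 points).
  x = 16: rhs = 7, matching y values: 8, 11 (2 points).
  x = 17: rhs = 3, matching y values: none (0 points).
  x = 18: rhs = 6, matching y values: 5, 14 (2 points).
Total affine count: 13.
Full point count |E(F_19)| = 13 + 1 = 14.
Hasse bound: |14 − (19+1)| = |-6| = 6 ≤ 2√19 ≈ 8.7178 ✓.


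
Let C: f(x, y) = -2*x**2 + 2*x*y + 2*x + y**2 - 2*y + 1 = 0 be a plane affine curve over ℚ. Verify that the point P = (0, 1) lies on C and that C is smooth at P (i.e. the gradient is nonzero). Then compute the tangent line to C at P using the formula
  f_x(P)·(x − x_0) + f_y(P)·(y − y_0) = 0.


Tangent line at P: 4*x = 0.

Step 1: f(0, 1) = 0, so P lies on C.
Step 2: partial derivatives
  f_x(x, y) = -4*x + 2*y + 2, f_y(x, y) = 2*x + 2*y - 2.
  f_x(P) = 4, f_y(P) = 0 (gradient nonzero, so P is smooth).
Step 3: tangent line at P: 4·(x − 0) + 0·(y − 1) = 0.
Expanding: 4*x = 0.


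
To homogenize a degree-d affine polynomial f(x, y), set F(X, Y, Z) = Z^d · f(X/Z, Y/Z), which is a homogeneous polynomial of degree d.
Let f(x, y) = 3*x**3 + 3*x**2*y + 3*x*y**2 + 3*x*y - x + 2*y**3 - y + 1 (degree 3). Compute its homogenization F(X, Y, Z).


F(X, Y, Z) = 3*X**3 + 3*X**2*Y + 3*X*Y**2 + 3*X*Y*Z - X*Z**2 + 2*Y**3 - Y*Z**2 + Z**3

deg(f) = 3.
Substitute x = X/Z, y = Y/Z into f, then multiply by Z^3.
  monomial 3·x^3·y^0 ↦ 3·X^3·Y^0·Z^0.
  monomial 3·x^2·y^1 ↦ 3·X^2·Y^1·Z^0.
  monomial 3·x^1·y^2 ↦ 3·X^1·Y^2·Z^0.
  monomial 3·x^1·y^1 ↦ 3·X^1·Y^1·Z^1.
  monomial -1·x^1·y^0 ↦ -1·X^1·Y^0·Z^2.
  monomial 2·x^0·y^3 ↦ 2·X^0·Y^3·Z^0.
  monomial -1·x^0·y^1 ↦ -1·X^0·Y^1·Z^2.
  monomial 1·x^0·y^0 ↦ 1·X^0·Y^0·Z^3.
Collecting: F(X, Y, Z) = 3*X**3 + 3*X**2*Y + 3*X*Y**2 + 3*X*Y*Z - X*Z**2 + 2*Y**3 - Y*Z**2 + Z**3.


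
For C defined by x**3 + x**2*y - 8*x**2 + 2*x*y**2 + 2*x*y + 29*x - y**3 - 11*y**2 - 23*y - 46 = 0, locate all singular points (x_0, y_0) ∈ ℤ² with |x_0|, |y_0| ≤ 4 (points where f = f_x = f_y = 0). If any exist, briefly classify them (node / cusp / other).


Singular points: {(3, -2)}; classification: node.

Compute partial derivatives:
  f_x = 3*x**2 + 2*x*y - 16*x + 2*y**2 + 2*y + 29.
  f_y = x**2 + 4*x*y + 2*x - 3*y**2 - 22*y - 23.
Scan x_0 ∈ {−4, ..., 4}. For each x_0, f_y(x_0, y) is a polynomial in y; find its integer roots y ∈ {−4, ..., 4}, then test f_x and f at those candidates.
  x = -4: f_y(-4, y) = -3*y**2 - 38*y - 15; no integer root y with |y| ≤ 4.
  x = -3: f_y(-3, y) = -3*y**2 - 34*y - 20; no integer root y with |y| ≤ 4.
  x = -2: f_y(-2, y) = -3*y**2 - 30*y - 23; no integer root y with |y| ≤ 4.
  x = -1: f_y(-1, y) = -3*y**2 - 26*y - 24; no integer root y with |y| ≤ 4.
  x = 0: f_y(0, y) = -3*y**2 - 22*y - 23; no integer root y with |y| ≤ 4.
  x = 1: f_y(1, y) = -3*y**2 - 18*y - 20; no integer root y with |y| ≤ 4.
  x = 2: f_y(2, y) = -3*y**2 - 14*y - 15; vanishes at y ∈ {-3}. (2, -3): f_x = 9 ≠ 0.
  x = 3: f_y(3, y) = -3*y**2 - 10*y - 8; vanishes at y ∈ {-2}. (3, -2): f_x = 0, f = 0 — SINGULAR.
  x = 4: f_y(4, y) = -3*y**2 - 6*y + 1; no integer root y with |y| ≤ 4.
Only singular point on the grid: (3, -2).
Classify: substitute x = 3 + u, y = -2 + v and expand: f = u**3 + u**2*v - u**2 + 2*u*v**2 - v**3 + v**2.
No constant or linear terms (consistent with a singular point). Quadratic part: -u**2 + v**2. Cubic part: u**3 + u**2*v + 2*u*v**2 - v**3.
The quadratic part v**2 - u**2 = (v − u)(v + u) splits into two distinct linear factors, so there are two distinct tangent lines y − -2 = ±(x − 3) — this is a node (ordinary double point).
Classification: node.
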